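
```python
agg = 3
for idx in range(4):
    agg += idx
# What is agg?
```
Trace:
  agg=3
  agg=3, idx=0
  agg=4, idx=1
  agg=6, idx=2
  agg=9, idx=3

Final answer: 9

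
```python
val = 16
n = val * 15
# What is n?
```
Trace:
  val=16
  val=16, n=240

Final answer: 240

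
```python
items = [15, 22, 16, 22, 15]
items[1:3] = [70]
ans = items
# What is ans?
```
Trace:
  items=[15, 22, 16, 22, 15]
  items=[15, 70, 22, 15]
  items=[15, 70, 22, 15], ans=[15, 70, 22, 15]

Final answer: [15, 70, 22, 15]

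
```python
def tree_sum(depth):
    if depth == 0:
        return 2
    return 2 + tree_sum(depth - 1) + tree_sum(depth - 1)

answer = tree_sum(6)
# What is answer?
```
Call trace (a repeated sub-call is expanded the first time; later identical calls just restate its return value):
tree_sum(depth=6)
  tree_sum(depth=5)
    tree_sum(depth=4)
      tree_sum(depth=3)
        tree_sum(depth=2)
          tree_sum(depth=1)
            tree_sum(depth=0)
            -> return 2
            tree_sum(depth=0)
            -> return 2
          -> return 6
          tree_sum(depth=1) -> return 6  (same call as traced above)
        -> return 14
        tree_sum(depth=2) -> return 14  (same call as traced above)
      -> return 30
      tree_sum(depth=3) -> return 30  (same call as traced above)
    -> return 62
    tree_sum(depth=4) -> return 62  (same call as traced above)
  -> return 126
  tree_sum(depth=5) -> return 126  (same call as traced above)
-> return 254

Final answer: 254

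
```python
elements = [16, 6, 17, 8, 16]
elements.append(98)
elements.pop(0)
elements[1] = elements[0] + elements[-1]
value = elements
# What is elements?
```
Trace:
  elements=[16, 6, 17, 8, 16]
  elements=[16, 6, 17, 8, 16, 98]
  elements=[6, 17, 8, 16, 98]
  elements=[6, 104, 8, 16, 98]
  elements=[6, 104, 8, 16, 98], value=[6, 104, 8, 16, 98]

Final answer: [6, 104, 8, 16, 98]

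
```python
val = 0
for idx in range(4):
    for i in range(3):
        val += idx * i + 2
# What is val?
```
Trace:
  val=0
  val=2, idx=0, i=0
  val=4, idx=0, i=1
  val=6, idx=0, i=2
  val=8, idx=1, i=0
  val=11, idx=1, i=1
  val=15, idx=1, i=2
  val=17, idx=2, i=0
  val=21, idx=2, i=1
  val=27, idx=2, i=2
  val=29, idx=3, i=0
  val=34, idx=3, i=1
  val=42, idx=3, i=2

Final answer: 42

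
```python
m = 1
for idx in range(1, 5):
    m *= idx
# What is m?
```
Trace:
  m=1
  m=1, idx=1
  m=2, idx=2
  m=6, idx=3
  m=24, idx=4

Final answer: 24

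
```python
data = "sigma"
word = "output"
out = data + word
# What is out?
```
Trace:
  data='sigma'
  data='sigma', word='output'
  data='sigma', word='output', out='sigmaoutput'

Final answer: 'sigmaoutput'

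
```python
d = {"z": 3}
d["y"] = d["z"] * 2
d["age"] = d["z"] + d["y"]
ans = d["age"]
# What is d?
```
Trace:
  d={'z': 3}
  d={'z': 3, 'y': 6}
  d={'z': 3, 'y': 6, 'age': 9}
  d={'z': 3, 'y': 6, 'age': 9}, ans=9

Final answer: {'z': 3, 'y': 6, 'age': 9}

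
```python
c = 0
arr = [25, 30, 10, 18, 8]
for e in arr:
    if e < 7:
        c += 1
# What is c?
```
Trace:
  c=0
  c=0, e=25
  c=0, e=30
  c=0, e=10
  c=0, e=18
  c=0, e=8

Final answer: 0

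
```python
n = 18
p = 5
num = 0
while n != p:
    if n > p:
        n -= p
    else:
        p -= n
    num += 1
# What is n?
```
Trace:
  n=18
  n=18, p=5
  n=18, p=5, num=0
  n=13, p=5, num=1
  n=8, p=5, num=2
  n=3, p=5, num=3
  n=3, p=2, num=4
  n=1, p=2, num=5
  n=1, p=1, num=6

Final answer: 1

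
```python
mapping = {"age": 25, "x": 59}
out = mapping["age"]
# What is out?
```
Trace:
  mapping={'age': 25, 'x': 59}
  mapping={'age': 25, 'x': 59}, out=25

Final answer: 25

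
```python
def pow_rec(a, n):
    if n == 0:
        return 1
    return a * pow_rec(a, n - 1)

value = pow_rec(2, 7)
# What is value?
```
Call trace:
pow_rec(a=2, n=7)
  pow_rec(a=2, n=6)
    pow_rec(a=2, n=5)
      pow_rec(a=2, n=4)
        pow_rec(a=2, n=3)
          pow_rec(a=2, n=2)
            pow_rec(a=2, n=1)
              pow_rec(a=2, n=0)
              -> return 1
            -> return 2
          -> return 4
        -> return 8
      -> return 16
    -> return 32
  -> return 64
-> return 128

Final answer: 128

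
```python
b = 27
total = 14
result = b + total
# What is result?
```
Trace:
  b=27
  b=27, total=14
  b=27, total=14, result=41

Final answer: 41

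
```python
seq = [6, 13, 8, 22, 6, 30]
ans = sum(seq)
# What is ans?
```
Trace:
  seq=[6, 13, 8, 22, 6, 30]
  seq=[6, 13, 8, 22, 6, 30], ans=85

Final answer: 85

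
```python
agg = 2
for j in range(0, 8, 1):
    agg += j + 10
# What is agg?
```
Trace:
  agg=2
  agg=12, j=0
  agg=23, j=1
  agg=35, j=2
  agg=48, j=3
  agg=62, j=4
  agg=77, j=5
  agg=93, j=6
  agg=110, j=7

Final answer: 110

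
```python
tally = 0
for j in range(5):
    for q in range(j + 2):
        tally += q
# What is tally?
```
Trace:
  tally=0
  tally=0, j=0, q=0
  tally=1, j=0, q=1
  tally=1, j=1, q=0
  tally=2, j=1, q=1
  tally=4, j=1, q=2
  tally=4, j=2, q=0
  tally=5, j=2, q=1
  tally=7, j=2, q=2
  tally=10, j=2, q=3
  tally=10, j=3, q=0
  tally=11, j=3, q=1
  tally=13, j=3, q=2
  tally=16, j=3, q=3
  tally=20, j=3, q=4
  tally=20, j=4, q=0
  tally=21, j=4, q=1
  tally=23, j=4, q=2
  tally=26, j=4, q=3
  tally=30, j=4, q=4
  tally=35, j=4, q=5

Final answer: 35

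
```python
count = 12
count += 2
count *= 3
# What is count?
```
Trace:
  count=12
  count=14
  count=42

Final answer: 42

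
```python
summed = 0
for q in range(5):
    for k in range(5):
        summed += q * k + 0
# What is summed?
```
Trace:
  summed=0
  summed=0, q=0, k=0
  summed=0, q=0, k=1
  summed=0, q=0, k=2
  summed=0, q=0, k=3
  summed=0, q=0, k=4
  summed=0, q=1, k=0
  summed=1, q=1, k=1
  summed=3, q=1, k=2
  summed=6, q=1, k=3
  summed=10, q=1, k=4
  summed=10, q=2, k=0
  summed=12, q=2, k=1
  summed=16, q=2, k=2
  summed=22, q=2, k=3
  summed=30, q=2, k=4
  summed=30, q=3, k=0
  summed=33, q=3, k=1
  summed=39, q=3, k=2
  summed=48, q=3, k=3
  summed=60, q=3, k=4
  summed=60, q=4, k=0
  summed=64, q=4, k=1
  summed=72, q=4, k=2
  summed=84, q=4, k=3
  summed=100, q=4, k=4

Final answer: 100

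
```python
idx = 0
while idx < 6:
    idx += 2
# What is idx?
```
Trace:
  idx=0
  idx=2
  idx=4
  idx=6

Final answer: 6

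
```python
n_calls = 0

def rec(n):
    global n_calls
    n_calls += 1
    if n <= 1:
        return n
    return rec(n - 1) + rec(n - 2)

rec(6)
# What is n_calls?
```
Call trace (a repeated sub-call is expanded the first time; later identical calls just restate its return value):
rec(n=6)
  rec(n=5)
    rec(n=4)
      rec(n=3)
        rec(n=2)
          rec(n=1)
          -> return 1
          rec(n=0)
          -> return 0
        -> return 1
        rec(n=1)
        -> return 1
      -> return 2
      rec(n=2) -> return 1  (same call as traced above)
    -> return 3
    rec(n=3) -> return 2  (same call as traced above)
  -> return 5
  rec(n=4) -> return 3  (same call as traced above)
-> return 8

n_calls is incremented once per call, so count the calls in each subtree. Let C(n) = number of calls made by rec(n).
C(0) = C(1) = 1 (base case, no recursion); C(n) = 1 + C(n - 1) + C(n - 2) otherwise.
C(2) = 1 + C(1) + C(0) = 1 + 1 + 1 = 3
C(3) = 1 + C(2) + C(1) = 1 + 3 + 1 = 5
C(4) = 1 + C(3) + C(2) = 1 + 5 + 3 = 9
C(5) = 1 + C(4) + C(3) = 1 + 9 + 5 = 15
C(6) = 1 + C(5) + C(4) = 1 + 15 + 9 = 25
n_calls = C(6) = 25

Final answer: 25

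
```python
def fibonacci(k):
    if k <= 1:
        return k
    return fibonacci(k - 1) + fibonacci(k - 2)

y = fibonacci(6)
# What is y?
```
Call trace (a repeated sub-call is expanded the first time; later identical calls just restate its return value):
fibonacci(k=6)
  fibonacci(k=5)
    fibonacci(k=4)
      fibonacci(k=3)
        fibonacci(k=2)
          fibonacci(k=1)
          -> return 1
          fibonacci(k=0)
          -> return 0
        -> return 1
        fibonacci(k=1)
        -> return 1
      -> return 2
      fibonacci(k=2) -> return 1  (same call as traced above)
    -> return 3
    fibonacci(k=3) -> return 2  (same call as traced above)
  -> return 5
  fibonacci(k=4) -> return 3  (same call as traced above)
-> return 8

Final answer: 8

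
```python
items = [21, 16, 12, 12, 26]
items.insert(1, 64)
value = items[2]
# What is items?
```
Trace:
  items=[21, 16, 12, 12, 26]
  items=[21, 64, 16, 12, 12, 26]
  items=[21, 64, 16, 12, 12, 26], value=16

Final answer: [21, 64, 16, 12, 12, 26]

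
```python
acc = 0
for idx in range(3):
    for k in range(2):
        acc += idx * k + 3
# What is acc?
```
Trace:
  acc=0
  acc=3, idx=0, k=0
  acc=6, idx=0, k=1
  acc=9, idx=1, k=0
  acc=13, idx=1, k=1
  acc=16, idx=2, k=0
  acc=21, idx=2, k=1

Final answer: 21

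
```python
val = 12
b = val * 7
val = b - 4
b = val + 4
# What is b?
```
Trace:
  val=12
  val=12, b=84
  val=80, b=84
  val=80, b=84

Final answer: 84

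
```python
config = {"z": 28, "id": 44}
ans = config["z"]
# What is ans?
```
Trace:
  config={'z': 28, 'id': 44}
  config={'z': 28, 'id': 44}, ans=28

Final answer: 28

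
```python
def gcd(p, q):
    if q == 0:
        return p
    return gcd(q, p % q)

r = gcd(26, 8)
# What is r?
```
Call trace:
gcd(p=26, q=8)
  gcd(p=8, q=2)
    gcd(p=2, q=0)
    -> return 2
  -> return 2
-> return 2

Final answer: 2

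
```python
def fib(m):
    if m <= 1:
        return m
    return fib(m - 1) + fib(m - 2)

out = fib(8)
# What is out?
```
Call trace (a repeated sub-call is expanded the first time; later identical calls just restate its return value):
fib(m=8)
  fib(m=7)
    fib(m=6)
      fib(m=5)
        fib(m=4)
          fib(m=3)
            fib(m=2)
              fib(m=1)
              -> return 1
              fib(m=0)
              -> return 0
            -> return 1
            fib(m=1)
            -> return 1
          -> return 2
          fib(m=2) -> return 1  (same call as traced above)
        -> return 3
        fib(m=3) -> return 2  (same call as traced above)
      -> return 5
      fib(m=4) -> return 3  (same call as traced above)
    -> return 8
    fib(m=5) -> return 5  (same call as traced above)
  -> return 13
  fib(m=6) -> return 8  (same call as traced above)
-> return 21

Final answer: 21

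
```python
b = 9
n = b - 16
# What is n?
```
Trace:
  b=9
  b=9, n=-7

Final answer: -7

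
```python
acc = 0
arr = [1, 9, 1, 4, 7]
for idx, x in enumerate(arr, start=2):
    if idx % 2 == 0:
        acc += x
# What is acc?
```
Trace:
  acc=0
  acc=1, idx=2, x=1
  acc=1, idx=3, x=9
  acc=2, idx=4, x=1
  acc=2, idx=5, x=4
  acc=9, idx=6, x=7

Final answer: 9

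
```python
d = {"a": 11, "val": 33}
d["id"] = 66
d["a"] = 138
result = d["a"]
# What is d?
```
Trace:
  d={'a': 11, 'val': 33}
  d={'a': 11, 'val': 33, 'id': 66}
  d={'a': 138, 'val': 33, 'id': 66}
  d={'a': 138, 'val': 33, 'id': 66}, result=138

Final answer: {'a': 138, 'val': 33, 'id': 66}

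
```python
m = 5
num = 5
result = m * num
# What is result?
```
Trace:
  m=5
  m=5, num=5
  m=5, num=5, result=25

Final answer: 25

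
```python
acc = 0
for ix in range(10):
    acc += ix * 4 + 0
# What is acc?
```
Trace:
  acc=0
  acc=0, ix=0
  acc=4, ix=1
  acc=12, ix=2
  acc=24, ix=3
  acc=40, ix=4
  acc=60, ix=5
  acc=84, ix=6
  acc=112, ix=7
  acc=144, ix=8
  acc=180, ix=9

Final answer: 180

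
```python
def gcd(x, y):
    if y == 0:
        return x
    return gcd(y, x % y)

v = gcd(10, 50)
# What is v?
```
Call trace:
gcd(x=10, y=50)
  gcd(x=50, y=10)
    gcd(x=10, y=0)
    -> return 10
  -> return 10
-> return 10

Final answer: 10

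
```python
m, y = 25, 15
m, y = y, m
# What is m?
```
Trace:
  m=25, y=15
  m=15, y=25

Final answer: 15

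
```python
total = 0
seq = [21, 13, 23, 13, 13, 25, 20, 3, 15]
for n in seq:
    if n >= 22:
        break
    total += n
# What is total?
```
Trace:
  total=0
  total=21, n=21
  total=34, n=13
  total=34, n=23

Final answer: 34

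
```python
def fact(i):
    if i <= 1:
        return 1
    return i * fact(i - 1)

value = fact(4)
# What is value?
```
Call trace:
fact(i=4)
  fact(i=3)
    fact(i=2)
      fact(i=1)
      -> return 1
    -> return 2
  -> return 6
-> return 24

Final answer: 24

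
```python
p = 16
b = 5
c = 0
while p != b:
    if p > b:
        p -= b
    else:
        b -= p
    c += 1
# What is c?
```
Trace:
  p=16
  p=16, b=5
  p=16, b=5, c=0
  p=11, b=5, c=1
  p=6, b=5, c=2
  p=1, b=5, c=3
  p=1, b=4, c=4
  p=1, b=3, c=5
  p=1, b=2, c=6
  p=1, b=1, c=7

Final answer: 7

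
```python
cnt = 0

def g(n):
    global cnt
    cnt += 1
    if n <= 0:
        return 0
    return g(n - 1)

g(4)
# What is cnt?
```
Call trace:
g(n=4)
  g(n=3)
    g(n=2)
      g(n=1)
        g(n=0)
        -> return 0
      -> return 0
    -> return 0
  -> return 0
-> return 0

cnt is incremented once per call. g is entered once for each n = 4, 3, 2, 1, 0 (the n <= 0 call returns without recursing), i.e. 4 + 1 calls.
cnt = 5

Final answer: 5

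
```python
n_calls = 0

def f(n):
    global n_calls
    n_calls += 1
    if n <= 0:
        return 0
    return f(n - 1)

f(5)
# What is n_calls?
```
Call trace:
f(n=5)
  f(n=4)
    f(n=3)
      f(n=2)
        f(n=1)
          f(n=0)
          -> return 0
        -> return 0
      -> return 0
    -> return 0
  -> return 0
-> return 0

n_calls is incremented once per call. f is entered once for each n = 5, 4, 3, 2, 1, 0 (the n <= 0 call returns without recursing), i.e. 5 + 1 calls.
n_calls = 6

Final answer: 6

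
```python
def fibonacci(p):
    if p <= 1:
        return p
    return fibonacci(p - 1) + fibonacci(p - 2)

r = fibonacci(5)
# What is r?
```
Call trace (a repeated sub-call is expanded the first time; later identical calls just restate its return value):
fibonacci(p=5)
  fibonacci(p=4)
    fibonacci(p=3)
      fibonacci(p=2)
        fibonacci(p=1)
        -> return 1
        fibonacci(p=0)
        -> return 0
      -> return 1
      fibonacci(p=1)
      -> return 1
    -> return 2
    fibonacci(p=2) -> return 1  (same call as traced above)
  -> return 3
  fibonacci(p=3) -> return 2  (same call as traced above)
-> return 5

Final answer: 5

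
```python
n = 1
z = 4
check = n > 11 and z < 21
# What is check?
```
Trace:
  n=1
  n=1, z=4
  n=1, z=4, check=False

Final answer: False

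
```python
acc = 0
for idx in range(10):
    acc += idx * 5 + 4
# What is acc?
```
Trace:
  acc=0
  acc=4, idx=0
  acc=13, idx=1
  acc=27, idx=2
  acc=46, idx=3
  acc=70, idx=4
  acc=99, idx=5
  acc=133, idx=6
  acc=172, idx=7
  acc=216, idx=8
  acc=265, idx=9

Final answer: 265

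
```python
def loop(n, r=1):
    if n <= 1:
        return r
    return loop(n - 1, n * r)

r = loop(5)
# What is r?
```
Call trace:
loop(n=5, r=1)
  loop(n=4, r=5)
    loop(n=3, r=20)
      loop(n=2, r=60)
        loop(n=1, r=120)
        -> return 120
      -> return 120
    -> return 120
  -> return 120
-> return 120

Final answer: 120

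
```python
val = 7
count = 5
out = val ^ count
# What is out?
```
Trace:
  val=7
  val=7, count=5
  val=7, count=5, out=2

Final answer: 2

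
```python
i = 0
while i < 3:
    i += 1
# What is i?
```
Trace:
  i=0
  i=1
  i=2
  i=3

Final answer: 3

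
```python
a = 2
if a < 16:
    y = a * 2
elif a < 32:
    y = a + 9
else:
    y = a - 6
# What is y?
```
Trace:
  a=2
  a=2, y=4

Final answer: 4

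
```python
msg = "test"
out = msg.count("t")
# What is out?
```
Trace:
  msg='test'
  msg='test', out=2

Final answer: 2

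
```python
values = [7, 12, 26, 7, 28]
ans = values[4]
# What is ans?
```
Trace:
  values=[7, 12, 26, 7, 28]
  values=[7, 12, 26, 7, 28], ans=28

Final answer: 28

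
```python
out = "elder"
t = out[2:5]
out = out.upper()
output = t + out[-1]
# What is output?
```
Trace:
  out='elder'
  out='elder', t='der'
  out='ELDER', t='der'
  out='ELDER', t='der', output='derR'

Final answer: 'derR'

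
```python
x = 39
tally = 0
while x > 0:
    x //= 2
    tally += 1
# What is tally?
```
Trace:
  x=39
  x=39, tally=0
  x=19, tally=1
  x=9, tally=2
  x=4, tally=3
  x=2, tally=4
  x=1, tally=5
  x=0, tally=6

Final answer: 6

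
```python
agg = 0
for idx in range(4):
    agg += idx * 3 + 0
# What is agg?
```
Trace:
  agg=0
  agg=0, idx=0
  agg=3, idx=1
  agg=9, idx=2
  agg=18, idx=3

Final answer: 18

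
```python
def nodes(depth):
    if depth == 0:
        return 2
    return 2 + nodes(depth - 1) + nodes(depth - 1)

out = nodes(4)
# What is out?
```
Call trace (a repeated sub-call is expanded the first time; later identical calls just restate its return value):
nodes(depth=4)
  nodes(depth=3)
    nodes(depth=2)
      nodes(depth=1)
        nodes(depth=0)
        -> return 2
        nodes(depth=0)
        -> return 2
      -> return 6
      nodes(depth=1) -> return 6  (same call as traced above)
    -> return 14
    nodes(depth=2) -> return 14  (same call as traced above)
  -> return 30
  nodes(depth=3) -> return 30  (same call as traced above)
-> return 62

Final answer: 62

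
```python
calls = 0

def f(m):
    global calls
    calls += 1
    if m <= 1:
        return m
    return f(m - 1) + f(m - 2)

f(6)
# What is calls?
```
Call trace (a repeated sub-call is expanded the first time; later identical calls just restate its return value):
f(m=6)
  f(m=5)
    f(m=4)
      f(m=3)
        f(m=2)
          f(m=1)
          -> return 1
          f(m=0)
          -> return 0
        -> return 1
        f(m=1)
        -> return 1
      -> return 2
      f(m=2) -> return 1  (same call as traced above)
    -> return 3
    f(m=3) -> return 2  (same call as traced above)
  -> return 5
  f(m=4) -> return 3  (same call as traced above)
-> return 8

calls is incremented once per call, so count the calls in each subtree. Let C(m) = number of calls made by f(m).
C(0) = C(1) = 1 (base case, no recursion); C(m) = 1 + C(m - 1) + C(m - 2) otherwise.
C(2) = 1 + C(1) + C(0) = 1 + 1 + 1 = 3
C(3) = 1 + C(2) + C(1) = 1 + 3 + 1 = 5
C(4) = 1 + C(3) + C(2) = 1 + 5 + 3 = 9
C(5) = 1 + C(4) + C(3) = 1 + 9 + 5 = 15
C(6) = 1 + C(5) + C(4) = 1 + 15 + 9 = 25
calls = C(6) = 25

Final answer: 25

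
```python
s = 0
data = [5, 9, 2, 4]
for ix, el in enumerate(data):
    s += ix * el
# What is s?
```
Trace:
  s=0
  s=0, ix=0, el=5
  s=9, ix=1, el=9
  s=13, ix=2, el=2
  s=25, ix=3, el=4

Final answer: 25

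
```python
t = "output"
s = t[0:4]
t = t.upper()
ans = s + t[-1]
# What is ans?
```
Trace:
  t='output'
  t='output', s='outp'
  t='OUTPUT', s='outp'
  t='OUTPUT', s='outp', ans='outpT'

Final answer: 'outpT'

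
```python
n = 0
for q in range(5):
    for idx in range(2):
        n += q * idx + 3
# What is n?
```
Trace:
  n=0
  n=3, q=0, idx=0
  n=6, q=0, idx=1
  n=9, q=1, idx=0
  n=13, q=1, idx=1
  n=16, q=2, idx=0
  n=21, q=2, idx=1
  n=24, q=3, idx=0
  n=30, q=3, idx=1
  n=33, q=4, idx=0
  n=40, q=4, idx=1

Final answer: 40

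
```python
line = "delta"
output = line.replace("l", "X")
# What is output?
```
Trace:
  line='delta'
  line='delta', output='deXta'

Final answer: 'deXta'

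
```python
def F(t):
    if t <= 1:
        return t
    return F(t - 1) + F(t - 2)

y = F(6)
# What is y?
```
Call trace (a repeated sub-call is expanded the first time; later identical calls just restate its return value):
F(t=6)
  F(t=5)
    F(t=4)
      F(t=3)
        F(t=2)
          F(t=1)
          -> return 1
          F(t=0)
          -> return 0
        -> return 1
        F(t=1)
        -> return 1
      -> return 2
      F(t=2) -> return 1  (same call as traced above)
    -> return 3
    F(t=3) -> return 2  (same call as traced above)
  -> return 5
  F(t=4) -> return 3  (same call as traced above)
-> return 8

Final answer: 8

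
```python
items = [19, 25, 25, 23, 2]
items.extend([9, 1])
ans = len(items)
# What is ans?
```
Trace:
  items=[19, 25, 25, 23, 2]
  items=[19, 25, 25, 23, 2, 9, 1]
  items=[19, 25, 25, 23, 2, 9, 1], ans=7

Final answer: 7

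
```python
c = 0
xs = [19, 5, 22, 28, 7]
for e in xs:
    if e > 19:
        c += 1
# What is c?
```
Trace:
  c=0
  c=0, e=19
  c=0, e=5
  c=1, e=22
  c=2, e=28
  c=2, e=7

Final answer: 2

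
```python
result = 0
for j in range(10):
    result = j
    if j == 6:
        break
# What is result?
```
Trace:
  result=0
  result=0, j=0
  result=1, j=1
  result=2, j=2
  result=3, j=3
  result=4, j=4
  result=5, j=5
  result=6, j=6

Final answer: 6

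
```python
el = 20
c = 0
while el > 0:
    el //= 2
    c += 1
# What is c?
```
Trace:
  el=20
  el=20, c=0
  el=10, c=1
  el=5, c=2
  el=2, c=3
  el=1, c=4
  el=0, c=5

Final answer: 5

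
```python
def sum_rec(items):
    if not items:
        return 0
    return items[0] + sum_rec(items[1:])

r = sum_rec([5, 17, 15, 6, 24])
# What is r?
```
Call trace:
sum_rec(items=[5, 17, 15, 6, 24])
  sum_rec(items=[17, 15, 6, 24])
    sum_rec(items=[15, 6, 24])
      sum_rec(items=[6, 24])
        sum_rec(items=[24])
          sum_rec(items=[])
          -> return 0
        -> return 24
      -> return 30
    -> return 45
  -> return 62
-> return 67

Final answer: 67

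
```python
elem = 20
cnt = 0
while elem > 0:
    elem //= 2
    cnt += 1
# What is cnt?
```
Trace:
  elem=20
  elem=20, cnt=0
  elem=10, cnt=1
  elem=5, cnt=2
  elem=2, cnt=3
  elem=1, cnt=4
  elem=0, cnt=5

Final answer: 5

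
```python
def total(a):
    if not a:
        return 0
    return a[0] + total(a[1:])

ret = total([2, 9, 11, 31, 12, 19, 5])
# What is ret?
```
Call trace:
total(a=[2, 9, 11, 31, 12, 19, 5])
  total(a=[9, 11, 31, 12, 19, 5])
    total(a=[11, 31, 12, 19, 5])
      total(a=[31, 12, 19, 5])
        total(a=[12, 19, 5])
          total(a=[19, 5])
            total(a=[5])
              total(a=[])
              -> return 0
            -> return 5
          -> return 24
        -> return 36
      -> return 67
    -> return 78
  -> return 87
-> return 89

Final answer: 89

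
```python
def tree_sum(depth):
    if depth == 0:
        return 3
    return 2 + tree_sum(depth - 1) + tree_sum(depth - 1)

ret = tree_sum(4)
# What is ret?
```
Call trace (a repeated sub-call is expanded the first time; later identical calls just restate its return value):
tree_sum(depth=4)
  tree_sum(depth=3)
    tree_sum(depth=2)
      tree_sum(depth=1)
        tree_sum(depth=0)
        -> return 3
        tree_sum(depth=0)
        -> return 3
      -> return 8
      tree_sum(depth=1) -> return 8  (same call as traced above)
    -> return 18
    tree_sum(depth=2) -> return 18  (same call as traced above)
  -> return 38
  tree_sum(depth=3) -> return 38  (same call as traced above)
-> return 78

Final answer: 78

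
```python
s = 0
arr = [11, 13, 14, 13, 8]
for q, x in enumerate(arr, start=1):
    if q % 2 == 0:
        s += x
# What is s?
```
Trace:
  s=0
  s=0, q=1, x=11
  s=13, q=2, x=13
  s=13, q=3, x=14
  s=26, q=4, x=13
  s=26, q=5, x=8

Final answer: 26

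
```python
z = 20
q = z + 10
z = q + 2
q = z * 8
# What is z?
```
Trace:
  z=20
  z=20, q=30
  z=32, q=30
  z=32, q=256

Final answer: 32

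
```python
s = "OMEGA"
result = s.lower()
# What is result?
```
Trace:
  s='OMEGA'
  s='OMEGA', result='omega'

Final answer: 'omega'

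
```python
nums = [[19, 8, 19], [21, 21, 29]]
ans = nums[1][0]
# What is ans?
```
Trace:
  nums=[[19, 8, 19], [21, 21, 29]]
  nums=[[19, 8, 19], [21, 21, 29]], ans=21

Final answer: 21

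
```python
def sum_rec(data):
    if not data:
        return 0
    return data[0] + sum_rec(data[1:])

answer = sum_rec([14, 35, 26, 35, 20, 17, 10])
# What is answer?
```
Call trace:
sum_rec(data=[14, 35, 26, 35, 20, 17, 10])
  sum_rec(data=[35, 26, 35, 20, 17, 10])
    sum_rec(data=[26, 35, 20, 17, 10])
      sum_rec(data=[35, 20, 17, 10])
        sum_rec(data=[20, 17, 10])
          sum_rec(data=[17, 10])
            sum_rec(data=[10])
              sum_rec(data=[])
              -> return 0
            -> return 10
          -> return 27
        -> return 47
      -> return 82
    -> return 108
  -> return 143
-> return 157

Final answer: 157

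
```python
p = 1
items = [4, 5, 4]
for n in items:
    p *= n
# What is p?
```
Trace:
  p=1
  p=4, n=4
  p=20, n=5
  p=80, n=4

Final answer: 80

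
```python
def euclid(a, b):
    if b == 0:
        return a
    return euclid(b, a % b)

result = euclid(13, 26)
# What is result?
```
Call trace:
euclid(a=13, b=26)
  euclid(a=26, b=13)
    euclid(a=13, b=0)
    -> return 13
  -> return 13
-> return 13

Final answer: 13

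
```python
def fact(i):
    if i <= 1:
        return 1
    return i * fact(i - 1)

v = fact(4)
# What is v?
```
Call trace:
fact(i=4)
  fact(i=3)
    fact(i=2)
      fact(i=1)
      -> return 1
    -> return 2
  -> return 6
-> return 24

Final answer: 24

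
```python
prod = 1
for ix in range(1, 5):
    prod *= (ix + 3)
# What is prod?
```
Trace:
  prod=1
  prod=4, ix=1
  prod=20, ix=2
  prod=120, ix=3
  prod=840, ix=4

Final answer: 840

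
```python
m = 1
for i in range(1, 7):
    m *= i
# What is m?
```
Trace:
  m=1
  m=1, i=1
  m=2, i=2
  m=6, i=3
  m=24, i=4
  m=120, i=5
  m=720, i=6

Final answer: 720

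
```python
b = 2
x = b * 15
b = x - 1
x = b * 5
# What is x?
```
Trace:
  b=2
  b=2, x=30
  b=29, x=30
  b=29, x=145

Final answer: 145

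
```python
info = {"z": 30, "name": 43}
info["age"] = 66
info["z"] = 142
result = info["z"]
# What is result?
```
Trace:
  info={'z': 30, 'name': 43}
  info={'z': 30, 'name': 43, 'age': 66}
  info={'z': 142, 'name': 43, 'age': 66}
  info={'z': 142, 'name': 43, 'age': 66}, result=142

Final answer: 142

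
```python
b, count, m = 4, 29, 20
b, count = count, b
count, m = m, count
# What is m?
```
Trace:
  b=4, count=29, m=20
  b=29, count=4, m=20
  b=29, count=20, m=4

Final answer: 4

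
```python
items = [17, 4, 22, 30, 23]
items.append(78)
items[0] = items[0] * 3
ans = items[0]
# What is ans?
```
Trace:
  items=[17, 4, 22, 30, 23]
  items=[17, 4, 22, 30, 23, 78]
  items=[51, 4, 22, 30, 23, 78]
  items=[51, 4, 22, 30, 23, 78], ans=51

Final answer: 51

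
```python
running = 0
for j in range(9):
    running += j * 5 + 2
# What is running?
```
Trace:
  running=0
  running=2, j=0
  running=9, j=1
  running=21, j=2
  running=38, j=3
  running=60, j=4
  running=87, j=5
  running=119, j=6
  running=156, j=7
  running=198, j=8

Final answer: 198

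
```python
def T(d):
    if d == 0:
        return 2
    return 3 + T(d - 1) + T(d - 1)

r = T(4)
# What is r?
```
Call trace (a repeated sub-call is expanded the first time; later identical calls just restate its return value):
T(d=4)
  T(d=3)
    T(d=2)
      T(d=1)
        T(d=0)
        -> return 2
        T(d=0)
        -> return 2
      -> return 7
      T(d=1) -> return 7  (same call as traced above)
    -> return 17
    T(d=2) -> return 17  (same call as traced above)
  -> return 37
  T(d=3) -> return 37  (same call as traced above)
-> return 77

Final answer: 77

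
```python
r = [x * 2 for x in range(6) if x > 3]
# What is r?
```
Trace:
  x=0
  x=1
  x=2
  x=3
  x=4
  x=5
  r=[8, 10]

Final answer: [8, 10]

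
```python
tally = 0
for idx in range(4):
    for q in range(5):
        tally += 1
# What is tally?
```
Trace:
  tally=0
  tally=1, idx=0, q=0
  tally=2, idx=0, q=1
  tally=3, idx=0, q=2
  tally=4, idx=0, q=3
  tally=5, idx=0, q=4
  tally=6, idx=1, q=0
  tally=7, idx=1, q=1
  tally=8, idx=1, q=2
  tally=9, idx=1, q=3
  tally=10, idx=1, q=4
  tally=11, idx=2, q=0
  tally=12, idx=2, q=1
  tally=13, idx=2, q=2
  tally=14, idx=2, q=3
  tally=15, idx=2, q=4
  tally=16, idx=3, q=0
  tally=17, idx=3, q=1
  tally=18, idx=3, q=2
  tally=19, idx=3, q=3
  tally=20, idx=3, q=4

Final answer: 20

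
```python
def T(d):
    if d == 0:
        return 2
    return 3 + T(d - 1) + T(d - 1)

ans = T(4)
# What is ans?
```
Call trace (a repeated sub-call is expanded the first time; later identical calls just restate its return value):
T(d=4)
  T(d=3)
    T(d=2)
      T(d=1)
        T(d=0)
        -> return 2
        T(d=0)
        -> return 2
      -> return 7
      T(d=1) -> return 7  (same call as traced above)
    -> return 17
    T(d=2) -> return 17  (same call as traced above)
  -> return 37
  T(d=3) -> return 37  (same call as traced above)
-> return 77

Final answer: 77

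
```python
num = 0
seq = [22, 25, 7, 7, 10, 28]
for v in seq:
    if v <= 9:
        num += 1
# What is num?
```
Trace:
  num=0
  num=0, v=22
  num=0, v=25
  num=1, v=7
  num=2, v=7
  num=2, v=10
  num=2, v=28

Final answer: 2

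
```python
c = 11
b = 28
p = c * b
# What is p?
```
Trace:
  c=11
  c=11, b=28
  c=11, b=28, p=308

Final answer: 308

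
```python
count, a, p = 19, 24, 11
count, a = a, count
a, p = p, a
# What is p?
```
Trace:
  count=19, a=24, p=11
  count=24, a=19, p=11
  count=24, a=11, p=19

Final answer: 19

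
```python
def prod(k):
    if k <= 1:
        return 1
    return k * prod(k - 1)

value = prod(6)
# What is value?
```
Call trace:
prod(k=6)
  prod(k=5)
    prod(k=4)
      prod(k=3)
        prod(k=2)
          prod(k=1)
          -> return 1
        -> return 2
      -> return 6
    -> return 24
  -> return 120
-> return 720

Final answer: 720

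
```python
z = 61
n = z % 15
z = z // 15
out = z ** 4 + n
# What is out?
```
Trace:
  z=61
  z=61, n=1
  z=4, n=1
  z=4, n=1, out=257

Final answer: 257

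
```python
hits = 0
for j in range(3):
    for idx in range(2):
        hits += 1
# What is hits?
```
Trace:
  hits=0
  hits=1, j=0, idx=0
  hits=2, j=0, idx=1
  hits=3, j=1, idx=0
  hits=4, j=1, idx=1
  hits=5, j=2, idx=0
  hits=6, j=2, idx=1

Final answer: 6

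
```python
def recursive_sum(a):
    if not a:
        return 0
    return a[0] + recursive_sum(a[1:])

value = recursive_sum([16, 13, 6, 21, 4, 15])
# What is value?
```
Call trace:
recursive_sum(a=[16, 13, 6, 21, 4, 15])
  recursive_sum(a=[13, 6, 21, 4, 15])
    recursive_sum(a=[6, 21, 4, 15])
      recursive_sum(a=[21, 4, 15])
        recursive_sum(a=[4, 15])
          recursive_sum(a=[15])
            recursive_sum(a=[])
            -> return 0
          -> return 15
        -> return 19
      -> return 40
    -> return 46
  -> return 59
-> return 75

Final answer: 75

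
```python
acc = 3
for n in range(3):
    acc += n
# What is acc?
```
Trace:
  acc=3
  acc=3, n=0
  acc=4, n=1
  acc=6, n=2

Final answer: 6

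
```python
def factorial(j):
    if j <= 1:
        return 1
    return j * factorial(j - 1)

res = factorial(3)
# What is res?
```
Call trace:
factorial(j=3)
  factorial(j=2)
    factorial(j=1)
    -> return 1
  -> return 2
-> return 6

Final answer: 6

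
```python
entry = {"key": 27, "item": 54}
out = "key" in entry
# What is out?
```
Trace:
  entry={'key': 27, 'item': 54}
  entry={'key': 27, 'item': 54}, out=True

Final answer: True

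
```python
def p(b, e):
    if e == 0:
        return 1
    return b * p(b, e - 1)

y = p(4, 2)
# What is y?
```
Call trace:
p(b=4, e=2)
  p(b=4, e=1)
    p(b=4, e=0)
    -> return 1
  -> return 4
-> return 16

Final answer: 16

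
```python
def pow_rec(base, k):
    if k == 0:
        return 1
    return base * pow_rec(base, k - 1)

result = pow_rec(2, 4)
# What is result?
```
Call trace:
pow_rec(base=2, k=4)
  pow_rec(base=2, k=3)
    pow_rec(base=2, k=2)
      pow_rec(base=2, k=1)
        pow_rec(base=2, k=0)
        -> return 1
      -> return 2
    -> return 4
  -> return 8
-> return 16

Final answer: 16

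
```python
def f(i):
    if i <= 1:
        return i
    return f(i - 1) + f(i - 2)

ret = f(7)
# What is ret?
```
Call trace (a repeated sub-call is expanded the first time; later identical calls just restate its return value):
f(i=7)
  f(i=6)
    f(i=5)
      f(i=4)
        f(i=3)
          f(i=2)
            f(i=1)
            -> return 1
            f(i=0)
            -> return 0
          -> return 1
          f(i=1)
          -> return 1
        -> return 2
        f(i=2) -> return 1  (same call as traced above)
      -> return 3
      f(i=3) -> return 2  (same call as traced above)
    -> return 5
    f(i=4) -> return 3  (same call as traced above)
  -> return 8
  f(i=5) -> return 5  (same call as traced above)
-> return 13

Final answer: 13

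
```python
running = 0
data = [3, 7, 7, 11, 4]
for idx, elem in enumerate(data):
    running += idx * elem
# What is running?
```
Trace:
  running=0
  running=0, idx=0, elem=3
  running=7, idx=1, elem=7
  running=21, idx=2, elem=7
  running=54, idx=3, elem=11
  running=70, idx=4, elem=4

Final answer: 70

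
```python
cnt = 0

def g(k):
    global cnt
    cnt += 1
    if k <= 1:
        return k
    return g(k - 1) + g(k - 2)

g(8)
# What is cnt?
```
Call trace (a repeated sub-call is expanded the first time; later identical calls just restate its return value):
g(k=8)
  g(k=7)
    g(k=6)
      g(k=5)
        g(k=4)
          g(k=3)
            g(k=2)
              g(k=1)
              -> return 1
              g(k=0)
              -> return 0
            -> return 1
            g(k=1)
            -> return 1
          -> return 2
          g(k=2) -> return 1  (same call as traced above)
        -> return 3
        g(k=3) -> return 2  (same call as traced above)
      -> return 5
      g(k=4) -> return 3  (same call as traced above)
    -> return 8
    g(k=5) -> return 5  (same call as traced above)
  -> return 13
  g(k=6) -> return 8  (same call as traced above)
-> return 21

cnt is incremented once per call, so count the calls in each subtree. Let C(k) = number of calls made by g(k).
C(0) = C(1) = 1 (base case, no recursion); C(k) = 1 + C(k - 1) + C(k - 2) otherwise.
C(2) = 1 + C(1) + C(0) = 1 + 1 + 1 = 3
C(3) = 1 + C(2) + C(1) = 1 + 3 + 1 = 5
C(4) = 1 + C(3) + C(2) = 1 + 5 + 3 = 9
C(5) = 1 + C(4) + C(3) = 1 + 9 + 5 = 15
C(6) = 1 + C(5) + C(4) = 1 + 15 + 9 = 25
C(7) = 1 + C(6) + C(5) = 1 + 25 + 15 = 41
C(8) = 1 + C(7) + C(6) = 1 + 41 + 25 = 67
cnt = C(8) = 67

Final answer: 67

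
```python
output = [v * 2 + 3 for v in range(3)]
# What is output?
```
Trace:
  v=0
  v=1
  v=2
  output=[3, 5, 7]

Final answer: [3, 5, 7]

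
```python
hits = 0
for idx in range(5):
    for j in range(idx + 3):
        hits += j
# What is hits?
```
Trace:
  hits=0
  hits=0, idx=0, j=0
  hits=1, idx=0, j=1
  hits=3, idx=0, j=2
  hits=3, idx=1, j=0
  hits=4, idx=1, j=1
  hits=6, idx=1, j=2
  hits=9, idx=1, j=3
  hits=9, idx=2, j=0
  hits=10, idx=2, j=1
  hits=12, idx=2, j=2
  hits=15, idx=2, j=3
  hits=19, idx=2, j=4
  hits=19, idx=3, j=0
  hits=20, idx=3, j=1
  hits=22, idx=3, j=2
  hits=25, idx=3, j=3
  hits=29, idx=3, j=4
  hits=34, idx=3, j=5
  hits=34, idx=4, j=0
  hits=35, idx=4, j=1
  hits=37, idx=4, j=2
  hits=40, idx=4, j=3
  hits=44, idx=4, j=4
  hits=49, idx=4, j=5
  hits=55, idx=4, j=6

Final answer: 55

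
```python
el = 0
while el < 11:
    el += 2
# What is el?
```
Trace:
  el=0
  el=2
  el=4
  el=6
  el=8
  el=10
  el=12

Final answer: 12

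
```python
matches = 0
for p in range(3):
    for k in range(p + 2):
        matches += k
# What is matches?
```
Trace:
  matches=0
  matches=0, p=0, k=0
  matches=1, p=0, k=1
  matches=1, p=1, k=0
  matches=2, p=1, k=1
  matches=4, p=1, k=2
  matches=4, p=2, k=0
  matches=5, p=2, k=1
  matches=7, p=2, k=2
  matches=10, p=2, k=3

Final answer: 10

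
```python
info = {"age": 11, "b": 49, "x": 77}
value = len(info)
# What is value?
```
Trace:
  info={'age': 11, 'b': 49, 'x': 77}
  info={'age': 11, 'b': 49, 'x': 77}, value=3

Final answer: 3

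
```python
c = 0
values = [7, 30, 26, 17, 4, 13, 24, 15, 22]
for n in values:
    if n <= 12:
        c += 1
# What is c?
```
Trace:
  c=0
  c=1, n=7
  c=1, n=30
  c=1, n=26
  c=1, n=17
  c=2, n=4
  c=2, n=13
  c=2, n=24
  c=2, n=15
  c=2, n=22

Final answer: 2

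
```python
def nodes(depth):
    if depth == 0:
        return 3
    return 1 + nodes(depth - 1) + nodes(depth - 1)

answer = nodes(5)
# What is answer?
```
Call trace (a repeated sub-call is expanded the first time; later identical calls just restate its return value):
nodes(depth=5)
  nodes(depth=4)
    nodes(depth=3)
      nodes(depth=2)
        nodes(depth=1)
          nodes(depth=0)
          -> return 3
          nodes(depth=0)
          -> return 3
        -> return 7
        nodes(depth=1) -> return 7  (same call as traced above)
      -> return 15
      nodes(depth=2) -> return 15  (same call as traced above)
    -> return 31
    nodes(depth=3) -> return 31  (same call as traced above)
  -> return 63
  nodes(depth=4) -> return 63  (same call as traced above)
-> return 127

Final answer: 127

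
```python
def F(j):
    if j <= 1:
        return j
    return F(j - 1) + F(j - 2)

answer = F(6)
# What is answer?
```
Call trace (a repeated sub-call is expanded the first time; later identical calls just restate its return value):
F(j=6)
  F(j=5)
    F(j=4)
      F(j=3)
        F(j=2)
          F(j=1)
          -> return 1
          F(j=0)
          -> return 0
        -> return 1
        F(j=1)
        -> return 1
      -> return 2
      F(j=2) -> return 1  (same call as traced above)
    -> return 3
    F(j=3) -> return 2  (same call as traced above)
  -> return 5
  F(j=4) -> return 3  (same call as traced above)
-> return 8

Final answer: 8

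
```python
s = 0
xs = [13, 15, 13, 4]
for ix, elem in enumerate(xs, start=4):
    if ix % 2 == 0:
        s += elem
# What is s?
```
Trace:
  s=0
  s=13, ix=4, elem=13
  s=13, ix=5, elem=15
  s=26, ix=6, elem=13
  s=26, ix=7, elem=4

Final answer: 26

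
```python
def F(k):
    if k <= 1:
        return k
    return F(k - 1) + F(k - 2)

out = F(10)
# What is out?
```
Call trace (a repeated sub-call is expanded the first time; later identical calls just restate its return value):
F(k=10)
  F(k=9)
    F(k=8)
      F(k=7)
        F(k=6)
          F(k=5)
            F(k=4)
              F(k=3)
                F(k=2)
                  F(k=1)
                  -> return 1
                  F(k=0)
                  -> return 0
                -> return 1
                F(k=1)
                -> return 1
              -> return 2
              F(k=2) -> return 1  (same call as traced above)
            -> return 3
            F(k=3) -> return 2  (same call as traced above)
          -> return 5
          F(k=4) -> return 3  (same call as traced above)
        -> return 8
        F(k=5) -> return 5  (same call as traced above)
      -> return 13
      F(k=6) -> return 8  (same call as traced above)
    -> return 21
    F(k=7) -> return 13  (same call as traced above)
  -> return 34
  F(k=8) -> return 21  (same call as traced above)
-> return 55

Final answer: 55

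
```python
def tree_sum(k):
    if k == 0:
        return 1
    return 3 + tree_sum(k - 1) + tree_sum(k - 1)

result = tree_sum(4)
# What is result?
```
Call trace (a repeated sub-call is expanded the first time; later identical calls just restate its return value):
tree_sum(k=4)
  tree_sum(k=3)
    tree_sum(k=2)
      tree_sum(k=1)
        tree_sum(k=0)
        -> return 1
        tree_sum(k=0)
        -> return 1
      -> return 5
      tree_sum(k=1) -> return 5  (same call as traced above)
    -> return 13
    tree_sum(k=2) -> return 13  (same call as traced above)
  -> return 29
  tree_sum(k=3) -> return 29  (same call as traced above)
-> return 61

Final answer: 61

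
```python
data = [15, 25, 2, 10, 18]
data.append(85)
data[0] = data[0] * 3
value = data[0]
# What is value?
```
Trace:
  data=[15, 25, 2, 10, 18]
  data=[15, 25, 2, 10, 18, 85]
  data=[45, 25, 2, 10, 18, 85]
  data=[45, 25, 2, 10, 18, 85], value=45

Final answer: 45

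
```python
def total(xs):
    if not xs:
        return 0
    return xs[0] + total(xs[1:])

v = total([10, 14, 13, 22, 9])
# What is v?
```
Call trace:
total(xs=[10, 14, 13, 22, 9])
  total(xs=[14, 13, 22, 9])
    total(xs=[13, 22, 9])
      total(xs=[22, 9])
        total(xs=[9])
          total(xs=[])
          -> return 0
        -> return 9
      -> return 31
    -> return 44
  -> return 58
-> return 68

Final answer: 68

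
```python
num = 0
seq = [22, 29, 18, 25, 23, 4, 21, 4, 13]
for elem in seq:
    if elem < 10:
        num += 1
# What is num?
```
Trace:
  num=0
  num=0, elem=22
  num=0, elem=29
  num=0, elem=18
  num=0, elem=25
  num=0, elem=23
  num=1, elem=4
  num=1, elem=21
  num=2, elem=4
  num=2, elem=13

Final answer: 2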